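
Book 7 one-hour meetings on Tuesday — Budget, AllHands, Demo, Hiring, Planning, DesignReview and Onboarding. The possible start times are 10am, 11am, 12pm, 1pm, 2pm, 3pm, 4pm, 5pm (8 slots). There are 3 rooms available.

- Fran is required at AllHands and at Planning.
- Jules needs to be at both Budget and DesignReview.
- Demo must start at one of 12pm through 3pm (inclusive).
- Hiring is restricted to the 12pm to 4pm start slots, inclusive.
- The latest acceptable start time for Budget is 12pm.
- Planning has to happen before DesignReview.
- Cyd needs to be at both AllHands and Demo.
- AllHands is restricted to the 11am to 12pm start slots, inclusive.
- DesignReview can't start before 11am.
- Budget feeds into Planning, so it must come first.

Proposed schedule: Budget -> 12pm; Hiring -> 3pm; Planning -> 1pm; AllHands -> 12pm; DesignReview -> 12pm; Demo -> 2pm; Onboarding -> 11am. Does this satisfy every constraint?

Invalid. Jules needs to be at both Budget and DesignReview.

DesignReview can't start before 11am — holds.
Hiring is restricted to the 12pm to 4pm start slots, inclusive — holds.
AllHands is restricted to the 11am to 12pm start slots, inclusive — holds.
There are 3 rooms available — holds.
Budget feeds into Planning, so it must come first — holds.
Cyd needs to be at both AllHands and Demo — holds.
Fran is required at AllHands and at Planning — holds.
Demo must start at one of 12pm through 3pm (inclusive) — holds.
Jules needs to be at both Budget and DesignReview — violated.
The latest acceptable start time for Budget is 12pm — holds.
Planning has to happen before DesignReview — violated.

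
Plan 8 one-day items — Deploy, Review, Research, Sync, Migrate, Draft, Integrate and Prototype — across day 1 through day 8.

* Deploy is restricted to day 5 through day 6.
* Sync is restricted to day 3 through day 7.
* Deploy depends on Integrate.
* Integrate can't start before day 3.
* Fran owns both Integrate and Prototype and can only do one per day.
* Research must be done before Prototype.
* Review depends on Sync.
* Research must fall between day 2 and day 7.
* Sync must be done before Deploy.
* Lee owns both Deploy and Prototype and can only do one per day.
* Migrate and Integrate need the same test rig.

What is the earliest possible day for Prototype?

day 3

Precedence pushes Prototype to at least day 3.
Prototype at day 3 is achievable: Deploy=day 5; Integrate=day 4; Prototype=day 3; Review=day 4; Migrate=day 1; Draft=day 1; Sync=day 3; Research=day 2.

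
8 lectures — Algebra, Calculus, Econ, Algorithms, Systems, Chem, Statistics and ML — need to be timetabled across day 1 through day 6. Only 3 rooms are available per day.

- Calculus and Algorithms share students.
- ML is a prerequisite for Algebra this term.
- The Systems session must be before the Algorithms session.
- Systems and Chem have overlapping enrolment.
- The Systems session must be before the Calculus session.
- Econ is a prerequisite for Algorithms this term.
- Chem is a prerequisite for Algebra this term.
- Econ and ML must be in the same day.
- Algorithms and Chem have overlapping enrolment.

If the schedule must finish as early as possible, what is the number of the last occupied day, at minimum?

The precedence chain requires at least 2 distinct days.
With at most 3 per day and 8 lectures, at least 3 days are needed.
3 works (last occupied day: day 3): for example ML -> day 1; Chem -> day 2; Statistics -> day 2; Systems -> day 1; Calculus -> day 2; Algorithms -> day 3; Econ -> day 1; Algebra -> day 3.

day 3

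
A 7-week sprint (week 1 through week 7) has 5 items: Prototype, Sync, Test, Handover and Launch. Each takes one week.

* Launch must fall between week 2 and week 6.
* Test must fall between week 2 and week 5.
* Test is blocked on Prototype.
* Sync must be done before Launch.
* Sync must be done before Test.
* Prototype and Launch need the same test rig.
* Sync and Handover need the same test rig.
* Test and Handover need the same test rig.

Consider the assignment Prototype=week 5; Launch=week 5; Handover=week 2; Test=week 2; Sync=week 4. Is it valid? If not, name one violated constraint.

No. Test is blocked on Prototype is not satisfied.

Test and Handover need the same test rig — violated.
Launch must fall between week 2 and week 6 — holds.
Sync and Handover need the same test rig — holds.
Test must fall between week 2 and week 5 — holds.
Prototype and Launch need the same test rig — violated.
Sync must be done before Launch — holds.
Sync must be done before Test — violated.
Test is blocked on Prototype — violated.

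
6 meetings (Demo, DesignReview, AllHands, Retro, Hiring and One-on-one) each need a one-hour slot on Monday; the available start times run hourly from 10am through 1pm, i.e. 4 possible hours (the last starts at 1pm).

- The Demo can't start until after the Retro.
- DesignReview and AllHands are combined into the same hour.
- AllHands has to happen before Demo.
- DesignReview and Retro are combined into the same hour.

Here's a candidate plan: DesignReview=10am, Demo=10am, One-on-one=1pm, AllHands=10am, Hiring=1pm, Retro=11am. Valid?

No. The Demo can't start until after the Retro is not satisfied.

The Demo can't start until after the Retro — violated.
DesignReview and AllHands are combined into the same hour — holds.
DesignReview and Retro are combined into the same hour — violated.
AllHands has to happen before Demo — violated.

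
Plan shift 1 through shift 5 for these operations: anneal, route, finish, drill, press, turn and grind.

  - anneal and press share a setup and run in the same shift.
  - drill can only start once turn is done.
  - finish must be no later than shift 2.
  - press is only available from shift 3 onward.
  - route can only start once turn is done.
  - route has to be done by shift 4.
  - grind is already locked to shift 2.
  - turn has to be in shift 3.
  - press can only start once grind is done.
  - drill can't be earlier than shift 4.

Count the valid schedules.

12

Splitting on anneal: it can be shift 3 (4), shift 4 (4), shift 5 (4). Listing each branch's schedules as (route, finish, drill, press, turn, grind) by shift number:
anneal=shift 3: (4,1,4,3,3,2) (4,1,5,3,3,2) (4,2,4,3,3,2) (4,2,5,3,3,2) — 4.
anneal=shift 4: (4,1,4,4,3,2) (4,1,5,4,3,2) (4,2,4,4,3,2) (4,2,5,4,3,2) — 4.
anneal=shift 5: (4,1,4,5,3,2) (4,1,5,5,3,2) (4,2,4,5,3,2) (4,2,5,5,3,2) — 4.
Summing: 4 + 4 + 4 = 12.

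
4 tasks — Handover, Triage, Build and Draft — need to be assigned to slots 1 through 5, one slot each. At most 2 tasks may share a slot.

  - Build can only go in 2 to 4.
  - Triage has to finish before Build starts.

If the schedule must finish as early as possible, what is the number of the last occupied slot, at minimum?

2

The precedence chain requires at least 2 distinct slots.
With at most 2 per slot and 4 tasks, at least 2 slots are needed.
2 works (last occupied slot: 2): for example Draft=2, Handover=1, Triage=1, Build=2.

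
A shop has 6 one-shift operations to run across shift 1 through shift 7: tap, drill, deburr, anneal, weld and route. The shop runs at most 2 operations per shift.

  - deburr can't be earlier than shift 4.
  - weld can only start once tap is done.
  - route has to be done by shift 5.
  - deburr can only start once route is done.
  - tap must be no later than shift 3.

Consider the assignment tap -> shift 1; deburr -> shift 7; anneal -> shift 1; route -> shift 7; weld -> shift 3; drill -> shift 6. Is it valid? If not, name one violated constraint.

No — it violates: route has to be done by shift 5

tap must be no later than shift 3 — holds.
deburr can only start once route is done — violated.
The shop runs at most 2 operations per shift — holds.
route has to be done by shift 5 — violated.
weld can only start once tap is done — holds.
deburr can't be earlier than shift 4 — holds.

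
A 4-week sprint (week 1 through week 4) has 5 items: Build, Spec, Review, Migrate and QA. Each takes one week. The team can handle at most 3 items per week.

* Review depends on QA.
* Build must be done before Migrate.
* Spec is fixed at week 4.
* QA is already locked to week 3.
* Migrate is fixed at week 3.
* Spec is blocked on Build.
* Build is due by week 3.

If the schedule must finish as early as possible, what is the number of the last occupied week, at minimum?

4

The precedence chain requires at least 2 distinct weeks.
With at most 3 per week and 5 work items, at least 2 weeks are needed.
Spec can't be placed before week 4, so the schedule must run through at least week 4.
4 works (last occupied week: week 4): for example Review=week 4, Migrate=week 3, Spec=week 4, QA=week 3, Build=week 1.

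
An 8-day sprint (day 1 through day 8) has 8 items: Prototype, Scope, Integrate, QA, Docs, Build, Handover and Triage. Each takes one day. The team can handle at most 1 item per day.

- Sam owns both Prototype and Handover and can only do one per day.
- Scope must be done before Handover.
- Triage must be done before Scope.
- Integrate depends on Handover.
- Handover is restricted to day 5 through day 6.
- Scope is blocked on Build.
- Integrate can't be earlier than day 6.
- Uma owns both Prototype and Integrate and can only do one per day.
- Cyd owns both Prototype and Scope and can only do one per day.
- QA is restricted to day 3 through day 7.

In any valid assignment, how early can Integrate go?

Integrate is available from day 6.
Integrate at day 6 is achievable: Prototype in day 7; Build in day 1; Integrate in day 6; Handover in day 5; QA in day 3; Docs in day 8; Scope in day 4; Triage in day 2.

day 6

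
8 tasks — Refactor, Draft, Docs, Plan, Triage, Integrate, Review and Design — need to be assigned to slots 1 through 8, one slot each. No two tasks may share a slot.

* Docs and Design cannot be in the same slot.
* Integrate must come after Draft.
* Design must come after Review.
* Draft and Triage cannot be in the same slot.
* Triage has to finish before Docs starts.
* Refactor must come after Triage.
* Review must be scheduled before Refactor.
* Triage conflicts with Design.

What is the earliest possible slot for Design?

Precedence pushes Design to at least 2.
Design at 2 is achievable: Design=2; Refactor=4; Integrate=7; Draft=5; Docs=6; Review=1; Plan=8; Triage=3.

2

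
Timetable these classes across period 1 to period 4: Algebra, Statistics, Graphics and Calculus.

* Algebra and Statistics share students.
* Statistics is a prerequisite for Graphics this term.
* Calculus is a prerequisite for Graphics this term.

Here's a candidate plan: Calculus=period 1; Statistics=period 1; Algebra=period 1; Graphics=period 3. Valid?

No — it violates: Algebra and Statistics share students

Calculus is a prerequisite for Graphics this term — holds.
Statistics is a prerequisite for Graphics this term — holds.
Algebra and Statistics share students — violated.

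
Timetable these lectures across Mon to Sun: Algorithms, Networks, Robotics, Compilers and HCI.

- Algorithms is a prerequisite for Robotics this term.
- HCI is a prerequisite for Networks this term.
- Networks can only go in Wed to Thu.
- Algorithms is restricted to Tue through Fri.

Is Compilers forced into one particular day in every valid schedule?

No

Compilers can be Mon (e.g. Compilers=Mon; HCI=Mon; Algorithms=Tue; Networks=Wed; Robotics=Wed) or Tue (e.g. Compilers -> Tue; Algorithms -> Tue; HCI -> Mon; Networks -> Wed; Robotics -> Wed).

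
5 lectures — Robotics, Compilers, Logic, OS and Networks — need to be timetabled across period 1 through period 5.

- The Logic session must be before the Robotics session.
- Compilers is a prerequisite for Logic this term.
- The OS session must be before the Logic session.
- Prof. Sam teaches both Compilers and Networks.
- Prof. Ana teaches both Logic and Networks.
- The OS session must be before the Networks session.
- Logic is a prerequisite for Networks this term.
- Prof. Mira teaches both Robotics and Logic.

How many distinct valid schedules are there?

Splitting on Robotics: it can be period 3 (3), period 4 (11), period 5 (20). Listing each branch's schedules as (Compilers, Logic, OS, Networks) by period number:
Robotics=period 3: (1,2,1,3) (1,2,1,4) (1,2,1,5) — 3.
Robotics=period 4: (1,2,1,3) (1,2,1,4) (1,2,1,5) (1,3,1,4) (1,3,1,5) (1,3,2,4) (1,3,2,5) (2,3,1,4) (2,3,1,5) (2,3,2,4) (2,3,2,5) — 11.
Robotics=period 5: (1,2,1,3) (1,2,1,4) (1,2,1,5) (1,3,1,4) (1,3,1,5) (1,3,2,4) (1,3,2,5) (1,4,1,5) (1,4,2,5) (1,4,3,5) (2,3,1,4) (2,3,1,5) (2,3,2,4) (2,3,2,5) (2,4,1,5) (2,4,2,5) (2,4,3,5) (3,4,1,5) (3,4,2,5) (3,4,3,5) — 20.
Summing: 3 + 11 + 20 = 34.

34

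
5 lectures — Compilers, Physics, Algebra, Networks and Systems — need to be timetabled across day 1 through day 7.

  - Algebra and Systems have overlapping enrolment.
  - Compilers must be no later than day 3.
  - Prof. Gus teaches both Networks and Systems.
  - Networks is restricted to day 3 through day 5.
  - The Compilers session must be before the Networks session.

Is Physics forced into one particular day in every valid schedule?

Physics can be day 1 (e.g. Networks -> day 3; Compilers -> day 1; Algebra -> day 1; Systems -> day 2; Physics -> day 1) or day 2 (e.g. Networks in day 3, Physics in day 2, Systems in day 2, Algebra in day 1, Compilers in day 1).

No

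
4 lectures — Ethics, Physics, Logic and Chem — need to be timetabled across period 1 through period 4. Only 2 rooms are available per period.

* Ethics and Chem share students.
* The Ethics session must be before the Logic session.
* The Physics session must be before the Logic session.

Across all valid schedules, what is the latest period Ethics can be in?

Downstream work caps Ethics at period 3.
Ethics at period 3 is achievable: Physics=period 1, Logic=period 4, Chem=period 1, Ethics=period 3.

period 3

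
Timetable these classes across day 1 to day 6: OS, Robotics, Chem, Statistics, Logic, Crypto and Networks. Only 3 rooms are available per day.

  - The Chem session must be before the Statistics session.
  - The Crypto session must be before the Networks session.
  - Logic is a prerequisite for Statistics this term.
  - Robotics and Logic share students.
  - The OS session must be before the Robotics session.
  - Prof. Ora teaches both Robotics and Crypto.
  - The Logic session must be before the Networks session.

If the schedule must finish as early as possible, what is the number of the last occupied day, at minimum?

The precedence chain requires at least 2 distinct days.
With at most 3 per day and 7 classes, at least 3 days are needed.
3 works (last occupied day: day 3): for example Logic in day 1, Statistics in day 2, OS in day 2, Crypto in day 1, Chem in day 1, Robotics in day 3, Networks in day 2.

3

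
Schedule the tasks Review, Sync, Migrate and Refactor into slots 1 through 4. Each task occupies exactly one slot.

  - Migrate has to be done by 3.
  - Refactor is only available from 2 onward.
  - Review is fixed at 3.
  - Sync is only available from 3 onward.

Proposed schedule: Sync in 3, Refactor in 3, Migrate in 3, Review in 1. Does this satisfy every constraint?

No — it violates: Review is fixed at 3

Review is fixed at 3 — violated.
Refactor is only available from 2 onward — holds.
Migrate has to be done by 3 — holds.
Sync is only available from 3 onward — holds.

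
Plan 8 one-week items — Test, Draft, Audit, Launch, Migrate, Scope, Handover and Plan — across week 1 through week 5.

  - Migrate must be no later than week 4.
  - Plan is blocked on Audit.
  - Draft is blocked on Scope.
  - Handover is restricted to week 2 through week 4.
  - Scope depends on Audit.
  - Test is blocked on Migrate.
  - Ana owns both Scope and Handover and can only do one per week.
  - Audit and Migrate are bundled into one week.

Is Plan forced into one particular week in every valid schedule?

No

Plan can be week 2 (e.g. Audit in week 1; Scope in week 3; Draft in week 4; Plan in week 2; Test in week 2; Launch in week 1; Handover in week 2; Migrate in week 1) or week 3 (e.g. Migrate -> week 1, Scope -> week 3, Plan -> week 3, Handover -> week 2, Audit -> week 1, Test -> week 2, Draft -> week 4, Launch -> week 1).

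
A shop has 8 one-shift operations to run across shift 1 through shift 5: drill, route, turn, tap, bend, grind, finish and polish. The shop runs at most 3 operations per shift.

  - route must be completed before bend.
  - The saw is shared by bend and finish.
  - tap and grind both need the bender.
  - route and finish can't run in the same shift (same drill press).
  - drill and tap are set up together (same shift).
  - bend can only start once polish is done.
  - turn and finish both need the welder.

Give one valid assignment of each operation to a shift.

polish in shift 1, drill in shift 2, turn in shift 1, finish in shift 3, tap in shift 2, grind in shift 3, bend in shift 2, route in shift 1

Checking: polish(shift 1) before bend(shift 2); route(shift 1) before bend(shift 2); tap(shift 2) != grind(shift 3); turn(shift 1) != finish(shift 3); route(shift 1) != finish(shift 3); bend(shift 2) != finish(shift 3); drill = tap = shift 2; max 3 per shift (cap 3).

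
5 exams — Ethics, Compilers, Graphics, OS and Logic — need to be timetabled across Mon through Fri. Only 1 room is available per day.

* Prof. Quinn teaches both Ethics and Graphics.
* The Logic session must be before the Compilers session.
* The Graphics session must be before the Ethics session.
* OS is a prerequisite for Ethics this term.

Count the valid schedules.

Splitting on Ethics: it can be Wed (2), Thu (6), Fri (12). Listing each branch's schedules as (Compilers, Graphics, OS, Logic):
Ethics=Wed: (Fri,Mon,Tue,Thu) (Fri,Tue,Mon,Thu) — 2.
Ethics=Thu: (Fri,Mon,Tue,Wed) (Fri,Mon,Wed,Tue) (Fri,Tue,Mon,Wed) (Fri,Tue,Wed,Mon) (Fri,Wed,Mon,Tue) (Fri,Wed,Tue,Mon) — 6.
Ethics=Fri: (Tue,Wed,Thu,Mon) (Tue,Thu,Wed,Mon) (Wed,Mon,Thu,Tue) (Wed,Tue,Thu,Mon) (Wed,Thu,Mon,Tue) (Wed,Thu,Tue,Mon) (Thu,Mon,Tue,Wed) (Thu,Mon,Wed,Tue) (Thu,Tue,Mon,Wed) (Thu,Tue,Wed,Mon) (Thu,Wed,Mon,Tue) (Thu,Wed,Tue,Mon) — 12.
Summing: 2 + 6 + 12 = 20.

20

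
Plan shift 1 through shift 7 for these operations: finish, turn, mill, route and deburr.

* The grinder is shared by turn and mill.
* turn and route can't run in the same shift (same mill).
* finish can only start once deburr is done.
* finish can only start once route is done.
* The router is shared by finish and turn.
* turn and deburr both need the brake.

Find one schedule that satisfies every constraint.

mill=shift 1; turn=shift 3; deburr=shift 1; route=shift 1; finish=shift 2

Checking: deburr(shift 1) before finish(shift 2); route(shift 1) before finish(shift 2); turn(shift 3) != mill(shift 1); turn(shift 3) != deburr(shift 1); turn(shift 3) != route(shift 1); finish(shift 2) != turn(shift 3).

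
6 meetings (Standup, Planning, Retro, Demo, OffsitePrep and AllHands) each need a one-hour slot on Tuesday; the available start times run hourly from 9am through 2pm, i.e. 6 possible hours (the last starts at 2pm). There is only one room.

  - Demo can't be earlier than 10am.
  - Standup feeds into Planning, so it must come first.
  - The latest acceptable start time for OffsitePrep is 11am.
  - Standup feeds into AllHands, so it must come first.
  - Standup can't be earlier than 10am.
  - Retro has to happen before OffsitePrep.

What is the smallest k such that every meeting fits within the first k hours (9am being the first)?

6 hours

The precedence chain requires at least 2 distinct hours.
With at most 1 per hour and 6 meetings, at least 6 hours are needed.
Propagating the time windows through the other constraints, Planning can't land before 11am — that is hour 3 counting from 9am — so the schedule must run through at least 3 hours.
6 works (last occupied hour: 2pm): for example Demo in 12pm; Standup in 11am; Planning in 1pm; Retro in 9am; OffsitePrep in 10am; AllHands in 2pm.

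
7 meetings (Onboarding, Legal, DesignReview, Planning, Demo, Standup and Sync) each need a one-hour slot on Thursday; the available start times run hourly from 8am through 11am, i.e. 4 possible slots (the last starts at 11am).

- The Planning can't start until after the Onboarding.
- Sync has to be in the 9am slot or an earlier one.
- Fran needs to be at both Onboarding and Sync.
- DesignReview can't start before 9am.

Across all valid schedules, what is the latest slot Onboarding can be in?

Downstream work caps Onboarding at 10am.
Onboarding at 10am is achievable: DesignReview in 9am; Legal in 8am; Planning in 11am; Sync in 8am; Onboarding in 10am; Standup in 8am; Demo in 8am.

10am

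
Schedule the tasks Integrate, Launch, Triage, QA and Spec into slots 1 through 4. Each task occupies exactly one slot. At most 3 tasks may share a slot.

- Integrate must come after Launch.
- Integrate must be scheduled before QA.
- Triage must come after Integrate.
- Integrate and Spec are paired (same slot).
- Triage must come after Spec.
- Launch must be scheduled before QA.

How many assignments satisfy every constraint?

Splitting on Integrate: it can be 2 (4), 3 (2). Listing each branch's schedules as (Launch, Triage, QA, Spec):
Integrate=2: (1,3,3,2) (1,3,4,2) (1,4,3,2) (1,4,4,2) — 4.
Integrate=3: (1,4,4,3) (2,4,4,3) — 2.
Summing: 4 + 2 = 6.

6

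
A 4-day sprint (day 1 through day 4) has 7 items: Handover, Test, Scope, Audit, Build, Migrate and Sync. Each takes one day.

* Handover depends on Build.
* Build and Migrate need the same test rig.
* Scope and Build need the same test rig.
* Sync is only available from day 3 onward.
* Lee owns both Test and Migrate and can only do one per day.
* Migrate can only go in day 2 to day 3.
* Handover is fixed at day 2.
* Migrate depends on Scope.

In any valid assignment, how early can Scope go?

Downstream work caps Scope at day 2.
Scope at day 2 is achievable: Handover in day 2; Build in day 1; Migrate in day 3; Audit in day 1; Sync in day 3; Scope in day 2; Test in day 1.
Nothing earlier works — the conflict constraints rule out every day before day 2.

day 2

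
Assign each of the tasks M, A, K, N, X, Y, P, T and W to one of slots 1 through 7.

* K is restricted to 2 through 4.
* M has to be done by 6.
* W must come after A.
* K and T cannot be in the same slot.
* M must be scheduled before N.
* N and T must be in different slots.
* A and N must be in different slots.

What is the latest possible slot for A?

6

Downstream work caps A at 6.
A at 6 is achievable: A in 6; N in 2; P in 1; Y in 1; W in 7; M in 1; K in 2; X in 1; T in 1.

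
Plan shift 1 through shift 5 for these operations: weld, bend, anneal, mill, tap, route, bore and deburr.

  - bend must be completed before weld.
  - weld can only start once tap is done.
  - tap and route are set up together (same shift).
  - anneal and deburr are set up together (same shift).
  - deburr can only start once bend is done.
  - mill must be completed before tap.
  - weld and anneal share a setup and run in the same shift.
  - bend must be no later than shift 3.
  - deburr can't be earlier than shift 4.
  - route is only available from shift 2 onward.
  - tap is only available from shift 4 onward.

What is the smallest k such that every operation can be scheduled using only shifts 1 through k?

The precedence chain requires at least 3 distinct shifts.
Propagating the time windows through the other constraints, weld can't land before shift 5, so the schedule must run through at least shift 5.
5 works (last occupied shift: shift 5): for example route=shift 4; bend=shift 1; bore=shift 1; deburr=shift 5; weld=shift 5; anneal=shift 5; tap=shift 4; mill=shift 1.

5 shifts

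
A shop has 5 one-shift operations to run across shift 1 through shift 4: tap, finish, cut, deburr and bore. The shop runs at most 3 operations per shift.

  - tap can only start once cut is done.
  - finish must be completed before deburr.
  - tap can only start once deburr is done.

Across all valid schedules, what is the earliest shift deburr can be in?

Precedence pushes deburr to at least shift 2; downstream work caps deburr at shift 3.
deburr at shift 2 is achievable: deburr -> shift 2; bore -> shift 1; tap -> shift 3; finish -> shift 1; cut -> shift 1.

shift 2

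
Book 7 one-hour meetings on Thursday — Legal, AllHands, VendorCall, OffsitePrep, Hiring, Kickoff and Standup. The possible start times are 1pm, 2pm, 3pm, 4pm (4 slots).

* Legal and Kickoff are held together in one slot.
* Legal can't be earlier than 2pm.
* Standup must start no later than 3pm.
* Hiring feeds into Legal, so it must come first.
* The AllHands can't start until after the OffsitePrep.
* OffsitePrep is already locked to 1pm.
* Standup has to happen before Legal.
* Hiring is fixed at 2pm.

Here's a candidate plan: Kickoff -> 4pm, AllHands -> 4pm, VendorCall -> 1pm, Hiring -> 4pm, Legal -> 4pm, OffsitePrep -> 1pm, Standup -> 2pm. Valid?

Legal and Kickoff are held together in one slot — holds.
Hiring feeds into Legal, so it must come first — violated.
Standup has to happen before Legal — holds.
OffsitePrep is already locked to 1pm — holds.
Legal can't be earlier than 2pm — holds.
Standup must start no later than 3pm — holds.
The AllHands can't start until after the OffsitePrep — holds.
Hiring is fixed at 2pm — violated.

No. Hiring is fixed at 2pm is not satisfied.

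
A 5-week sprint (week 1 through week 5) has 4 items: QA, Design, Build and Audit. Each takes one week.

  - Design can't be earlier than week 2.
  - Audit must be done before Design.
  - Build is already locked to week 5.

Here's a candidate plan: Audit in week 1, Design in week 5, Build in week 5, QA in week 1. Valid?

Audit must be done before Design — holds.
Build is already locked to week 5 — holds.
Design can't be earlier than week 2 — holds.

Yes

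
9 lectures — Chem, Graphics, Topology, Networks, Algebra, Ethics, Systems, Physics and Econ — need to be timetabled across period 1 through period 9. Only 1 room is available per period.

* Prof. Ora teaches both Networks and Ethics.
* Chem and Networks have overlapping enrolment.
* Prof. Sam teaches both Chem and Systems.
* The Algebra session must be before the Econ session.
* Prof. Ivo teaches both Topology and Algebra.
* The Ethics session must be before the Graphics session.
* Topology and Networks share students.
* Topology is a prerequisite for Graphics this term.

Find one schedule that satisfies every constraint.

Graphics -> period 3, Econ -> period 5, Ethics -> period 2, Chem -> period 6, Topology -> period 1, Systems -> period 8, Networks -> period 7, Algebra -> period 4, Physics -> period 9

Checking: Ethics(period 2) before Graphics(period 3); Topology(period 1) before Graphics(period 3); Algebra(period 4) before Econ(period 5); Topology(period 1) != Algebra(period 4); Topology(period 1) != Networks(period 7); Chem(period 6) != Systems(period 8); Chem(period 6) != Networks(period 7); Networks(period 7) != Ethics(period 2); max 1 per period (cap 1).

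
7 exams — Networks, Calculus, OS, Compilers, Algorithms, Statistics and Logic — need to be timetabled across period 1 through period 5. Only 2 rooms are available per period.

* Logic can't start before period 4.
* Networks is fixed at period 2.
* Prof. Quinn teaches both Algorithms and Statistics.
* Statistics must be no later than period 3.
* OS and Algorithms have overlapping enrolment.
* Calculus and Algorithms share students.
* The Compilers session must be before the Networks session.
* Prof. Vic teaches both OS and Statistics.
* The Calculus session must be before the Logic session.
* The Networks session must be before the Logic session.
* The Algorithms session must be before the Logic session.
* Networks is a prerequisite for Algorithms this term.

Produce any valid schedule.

Logic=period 4; Algorithms=period 3; Statistics=period 1; Compilers=period 1; Calculus=period 2; Networks=period 2; OS=period 4

Checking: Networks(period 2) before Logic(period 4); Compilers(period 1) before Networks(period 2); Calculus(period 2) before Logic(period 4); Algorithms(period 3) before Logic(period 4); Networks(period 2) before Algorithms(period 3); OS(period 4) != Statistics(period 1); Algorithms(period 3) != Statistics(period 1); Calculus(period 2) != Algorithms(period 3); OS(period 4) != Algorithms(period 3); Networks=period 2 in [period 2,period 2]; Logic=period 4 in [period 4,period 5]; Statistics=period 1 in [period 1,period 3]; max 2 per period (cap 2).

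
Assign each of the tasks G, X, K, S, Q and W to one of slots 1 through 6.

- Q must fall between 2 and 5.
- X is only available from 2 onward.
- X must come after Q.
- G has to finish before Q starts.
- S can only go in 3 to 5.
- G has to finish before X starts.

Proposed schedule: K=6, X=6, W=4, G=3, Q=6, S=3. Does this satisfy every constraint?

No. Q must fall between 2 and 5 is not satisfied.

G has to finish before X starts — holds.
S can only go in 3 to 5 — holds.
X is only available from 2 onward — holds.
Q must fall between 2 and 5 — violated.
G has to finish before Q starts — holds.
X must come after Q — violated.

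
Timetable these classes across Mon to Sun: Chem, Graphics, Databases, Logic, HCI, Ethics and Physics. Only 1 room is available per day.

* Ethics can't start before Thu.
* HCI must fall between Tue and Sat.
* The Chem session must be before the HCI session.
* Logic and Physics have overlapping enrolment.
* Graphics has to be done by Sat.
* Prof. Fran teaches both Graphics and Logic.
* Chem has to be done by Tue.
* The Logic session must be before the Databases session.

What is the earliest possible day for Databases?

Wed

Precedence pushes Databases to at least Tue.
Databases at Wed is achievable: Graphics in Sat, HCI in Fri, Chem in Mon, Logic in Tue, Physics in Sun, Ethics in Thu, Databases in Wed.
Nothing earlier works — the conflict and capacity constraints rule out every day before Wed.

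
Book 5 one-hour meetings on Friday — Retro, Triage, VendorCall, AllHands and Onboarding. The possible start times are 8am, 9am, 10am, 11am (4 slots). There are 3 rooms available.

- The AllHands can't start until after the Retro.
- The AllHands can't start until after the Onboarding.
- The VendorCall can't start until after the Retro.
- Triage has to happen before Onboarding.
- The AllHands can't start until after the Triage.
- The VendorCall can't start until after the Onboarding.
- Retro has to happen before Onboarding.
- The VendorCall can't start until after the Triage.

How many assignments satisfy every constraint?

Splitting on Retro: it can be 8am (6), 9am (2). Listing each branch's schedules as (Triage, VendorCall, AllHands, Onboarding):
Retro=8am: (8am,10am,10am,9am) (8am,10am,11am,9am) (8am,11am,10am,9am) (8am,11am,11am,9am) (8am,11am,11am,10am) (9am,11am,11am,10am) — 6.
Retro=9am: (8am,11am,11am,10am) (9am,11am,11am,10am) — 2.
Summing: 6 + 2 = 8.

8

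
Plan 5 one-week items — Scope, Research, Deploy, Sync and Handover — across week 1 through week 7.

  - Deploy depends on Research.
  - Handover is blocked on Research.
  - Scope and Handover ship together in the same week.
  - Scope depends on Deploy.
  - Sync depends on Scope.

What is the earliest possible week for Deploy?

Precedence pushes Deploy to at least week 2; downstream work caps Deploy at week 5.
Deploy at week 2 is achievable: Handover in week 3; Research in week 1; Sync in week 4; Scope in week 3; Deploy in week 2.

week 2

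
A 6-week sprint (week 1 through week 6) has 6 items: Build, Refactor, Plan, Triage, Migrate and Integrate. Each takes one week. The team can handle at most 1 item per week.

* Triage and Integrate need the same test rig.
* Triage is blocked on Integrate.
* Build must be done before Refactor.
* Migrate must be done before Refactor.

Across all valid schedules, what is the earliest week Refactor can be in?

Precedence pushes Refactor to at least week 2.
Refactor at week 3 is achievable: Build in week 1, Migrate in week 2, Refactor in week 3, Integrate in week 4, Triage in week 5, Plan in week 6.
Nothing earlier works — the conflict and capacity constraints rule out every week before week 3.

week 3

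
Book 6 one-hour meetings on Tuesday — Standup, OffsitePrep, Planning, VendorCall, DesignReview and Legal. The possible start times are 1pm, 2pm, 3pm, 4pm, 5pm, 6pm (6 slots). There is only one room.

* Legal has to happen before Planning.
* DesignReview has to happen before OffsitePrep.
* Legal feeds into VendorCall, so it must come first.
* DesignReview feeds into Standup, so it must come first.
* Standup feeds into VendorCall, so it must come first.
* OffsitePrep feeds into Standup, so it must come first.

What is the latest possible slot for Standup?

Precedence pushes Standup to at least 3pm; downstream work caps Standup at 5pm.
Standup at 5pm is achievable: Planning=4pm; VendorCall=6pm; Standup=5pm; DesignReview=1pm; OffsitePrep=2pm; Legal=3pm.

5pm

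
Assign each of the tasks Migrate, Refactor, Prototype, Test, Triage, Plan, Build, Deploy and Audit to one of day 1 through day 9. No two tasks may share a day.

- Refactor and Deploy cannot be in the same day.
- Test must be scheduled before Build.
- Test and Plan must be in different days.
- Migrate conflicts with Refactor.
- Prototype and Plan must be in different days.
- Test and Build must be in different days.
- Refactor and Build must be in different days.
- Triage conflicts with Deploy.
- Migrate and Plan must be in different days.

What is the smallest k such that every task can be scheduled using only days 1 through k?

The precedence chain requires at least 2 distinct days.
With at most 1 per day and 9 tasks, at least 9 days are needed.
9 works (last occupied day: day 9): for example Prototype -> day 5; Migrate -> day 3; Plan -> day 7; Test -> day 1; Deploy -> day 8; Triage -> day 6; Build -> day 2; Refactor -> day 4; Audit -> day 9.

9 days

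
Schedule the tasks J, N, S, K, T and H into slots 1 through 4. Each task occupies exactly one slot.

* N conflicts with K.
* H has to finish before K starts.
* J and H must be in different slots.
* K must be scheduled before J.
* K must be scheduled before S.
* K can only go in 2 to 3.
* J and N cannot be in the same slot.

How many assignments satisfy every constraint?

48

Splitting on J: it can be 3 (16), 4 (32). Listing each branch's schedules as (N, S, K, T, H):
J=3: (1,3,2,1,1) (1,3,2,2,1) (1,3,2,3,1) (1,3,2,4,1) (1,4,2,1,1) (1,4,2,2,1) (1,4,2,3,1) (1,4,2,4,1) (4,3,2,1,1) (4,3,2,2,1) (4,3,2,3,1) (4,3,2,4,1) (4,4,2,1,1) (4,4,2,2,1) (4,4,2,3,1) (4,4,2,4,1) — 16.
J=4: (1,3,2,1,1) (1,3,2,2,1) (1,3,2,3,1) (1,3,2,4,1) (1,4,2,1,1) (1,4,2,2,1) (1,4,2,3,1) (1,4,2,4,1) (1,4,3,1,1) (1,4,3,1,2) (1,4,3,2,1) (1,4,3,2,2) (1,4,3,3,1) (1,4,3,3,2) (1,4,3,4,1) (1,4,3,4,2) (2,4,3,1,1) (2,4,3,1,2) (2,4,3,2,1) (2,4,3,2,2) (2,4,3,3,1) (2,4,3,3,2) (2,4,3,4,1) (2,4,3,4,2) (3,3,2,1,1) (3,3,2,2,1) (3,3,2,3,1) (3,3,2,4,1) (3,4,2,1,1) (3,4,2,2,1) (3,4,2,3,1) (3,4,2,4,1) — 32.
Summing: 16 + 32 = 48.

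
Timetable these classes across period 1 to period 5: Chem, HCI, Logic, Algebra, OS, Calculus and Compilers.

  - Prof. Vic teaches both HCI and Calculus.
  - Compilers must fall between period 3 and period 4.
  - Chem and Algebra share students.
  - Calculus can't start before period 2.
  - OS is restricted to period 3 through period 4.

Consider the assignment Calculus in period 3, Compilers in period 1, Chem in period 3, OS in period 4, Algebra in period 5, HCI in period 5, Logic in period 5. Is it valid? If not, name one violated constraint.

Calculus can't start before period 2 — holds.
Prof. Vic teaches both HCI and Calculus — holds.
OS is restricted to period 3 through period 4 — holds.
Chem and Algebra share students — holds.
Compilers must fall between period 3 and period 4 — violated.

No. Compilers must fall between period 3 and period 4 is not satisfied.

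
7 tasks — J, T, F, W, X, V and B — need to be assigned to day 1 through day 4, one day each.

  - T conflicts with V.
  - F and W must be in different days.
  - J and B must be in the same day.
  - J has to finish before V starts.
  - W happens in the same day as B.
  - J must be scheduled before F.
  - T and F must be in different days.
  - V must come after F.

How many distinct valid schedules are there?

32

Splitting on J: it can be day 1 (24), day 2 (8). Listing each branch's schedules as (T, F, W, X, V, B) by day number:
J=day 1: (1,2,1,1,3,1) (1,2,1,1,4,1) (1,2,1,2,3,1) (1,2,1,2,4,1) (1,2,1,3,3,1) (1,2,1,3,4,1) (1,2,1,4,3,1) (1,2,1,4,4,1) (1,3,1,1,4,1) (1,3,1,2,4,1) (1,3,1,3,4,1) (1,3,1,4,4,1) (2,3,1,1,4,1) (2,3,1,2,4,1) (2,3,1,3,4,1) (2,3,1,4,4,1) (3,2,1,1,4,1) (3,2,1,2,4,1) (3,2,1,3,4,1) (3,2,1,4,4,1) (4,2,1,1,3,1) (4,2,1,2,3,1) (4,2,1,3,3,1) (4,2,1,4,3,1) — 24.
J=day 2: (1,3,2,1,4,2) (1,3,2,2,4,2) (1,3,2,3,4,2) (1,3,2,4,4,2) (2,3,2,1,4,2) (2,3,2,2,4,2) (2,3,2,3,4,2) (2,3,2,4,4,2) — 8.
Summing: 24 + 8 = 32.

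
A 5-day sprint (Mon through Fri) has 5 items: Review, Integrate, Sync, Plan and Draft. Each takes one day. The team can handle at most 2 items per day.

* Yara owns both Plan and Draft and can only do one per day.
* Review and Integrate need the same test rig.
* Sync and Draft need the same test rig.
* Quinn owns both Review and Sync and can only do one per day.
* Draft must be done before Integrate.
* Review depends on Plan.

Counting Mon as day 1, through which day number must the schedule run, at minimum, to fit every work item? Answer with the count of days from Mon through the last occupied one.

The precedence chain requires at least 2 distinct days.
With at most 2 per day and 5 work items, at least 3 days are needed.
3 works (last occupied day: Wed): for example Plan -> Mon; Integrate -> Wed; Draft -> Tue; Sync -> Mon; Review -> Tue.

3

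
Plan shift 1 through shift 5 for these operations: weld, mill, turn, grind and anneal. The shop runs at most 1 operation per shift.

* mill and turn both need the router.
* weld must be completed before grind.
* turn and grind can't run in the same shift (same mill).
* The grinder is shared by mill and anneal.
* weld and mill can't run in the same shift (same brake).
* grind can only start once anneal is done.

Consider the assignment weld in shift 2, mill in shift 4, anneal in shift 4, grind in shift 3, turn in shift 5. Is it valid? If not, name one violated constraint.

Invalid. The grinder is shared by mill and anneal.

The shop runs at most 1 operation per shift — violated.
mill and turn both need the router — holds.
The grinder is shared by mill and anneal — violated.
turn and grind can't run in the same shift (same mill) — holds.
weld must be completed before grind — holds.
grind can only start once anneal is done — violated.
weld and mill can't run in the same shift (same brake) — holds.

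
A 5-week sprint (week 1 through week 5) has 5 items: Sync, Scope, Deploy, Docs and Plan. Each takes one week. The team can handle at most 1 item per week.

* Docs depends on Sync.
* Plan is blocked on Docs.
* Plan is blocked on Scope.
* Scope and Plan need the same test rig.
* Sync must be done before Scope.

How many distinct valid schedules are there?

10

Splitting on Sync: it can be week 1 (8), week 2 (2). Listing each branch's schedules as (Scope, Deploy, Docs, Plan) by week number:
Sync=week 1: (2,3,4,5) (2,4,3,5) (2,5,3,4) (3,2,4,5) (3,4,2,5) (3,5,2,4) (4,2,3,5) (4,3,2,5) — 8.
Sync=week 2: (3,1,4,5) (4,1,3,5) — 2.
Summing: 8 + 2 = 10.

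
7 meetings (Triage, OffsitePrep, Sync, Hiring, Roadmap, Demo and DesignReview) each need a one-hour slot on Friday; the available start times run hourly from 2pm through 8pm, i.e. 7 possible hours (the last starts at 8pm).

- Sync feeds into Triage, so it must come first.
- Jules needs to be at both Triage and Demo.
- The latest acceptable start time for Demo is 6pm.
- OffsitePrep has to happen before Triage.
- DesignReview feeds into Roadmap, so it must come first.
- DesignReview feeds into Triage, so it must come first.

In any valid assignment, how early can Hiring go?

Hiring at 2pm is achievable: DesignReview=2pm, Demo=2pm, Triage=3pm, OffsitePrep=2pm, Roadmap=3pm, Sync=2pm, Hiring=2pm.

2pm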